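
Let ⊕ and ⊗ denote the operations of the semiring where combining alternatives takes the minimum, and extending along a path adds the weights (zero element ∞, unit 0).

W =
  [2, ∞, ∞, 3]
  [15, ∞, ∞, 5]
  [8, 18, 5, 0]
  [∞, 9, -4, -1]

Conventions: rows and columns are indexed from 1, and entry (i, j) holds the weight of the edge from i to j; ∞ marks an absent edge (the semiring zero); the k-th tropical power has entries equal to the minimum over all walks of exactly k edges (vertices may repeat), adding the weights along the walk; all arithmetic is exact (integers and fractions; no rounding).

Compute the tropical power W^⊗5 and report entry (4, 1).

W^⊗2:
  [4, 12, -1, 2]
  [17, 14, 1, 4]
  [10, 9, -4, -1]
  [4, 8, -5, -4]
W^⊗3:
  [6, 11, -2, -1]
  [9, 13, 0, 1]
  [4, 8, -5, -4]
  [3, 5, -8, -5]
W^⊗4:
  [6, 8, -5, -2]
  [8, 10, -3, 0]
  [3, 5, -8, -5]
  [0, 4, -9, -8]
W^⊗5:
  [3, 7, -6, -5]
  [5, 9, -4, -3]
  [0, 4, -9, -8]
  [-1, 1, -12, -9]
Key observation: the optimum is the walk 4->3->4->4->3->1, with weight (-4) + 0 + (-1) + (-4) + 8 = -1.
Optimal value attained by: walk 4->3->4->4->3->1.
Answer: (W^⊗5)[4][1] = -1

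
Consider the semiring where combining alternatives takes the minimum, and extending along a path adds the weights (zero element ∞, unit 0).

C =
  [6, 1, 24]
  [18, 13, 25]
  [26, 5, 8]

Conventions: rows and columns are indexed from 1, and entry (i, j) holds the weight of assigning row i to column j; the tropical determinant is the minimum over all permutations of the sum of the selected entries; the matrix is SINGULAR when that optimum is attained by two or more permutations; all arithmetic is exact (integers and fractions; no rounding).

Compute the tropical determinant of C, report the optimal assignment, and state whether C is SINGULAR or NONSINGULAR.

σ = (1, 2, 3): 6 + 13 + 8 = 27
σ = (1, 3, 2): 6 + 25 + 5 = 36
σ = (2, 1, 3): 1 + 18 + 8 = 27
σ = (2, 3, 1): 1 + 25 + 26 = 52
σ = (3, 1, 2): 24 + 18 + 5 = 47
σ = (3, 2, 1): 24 + 13 + 26 = 63
Optimal value attained by: σ = (1, 2, 3).
Answer: det⊕(C) = 27; verdict: SINGULAR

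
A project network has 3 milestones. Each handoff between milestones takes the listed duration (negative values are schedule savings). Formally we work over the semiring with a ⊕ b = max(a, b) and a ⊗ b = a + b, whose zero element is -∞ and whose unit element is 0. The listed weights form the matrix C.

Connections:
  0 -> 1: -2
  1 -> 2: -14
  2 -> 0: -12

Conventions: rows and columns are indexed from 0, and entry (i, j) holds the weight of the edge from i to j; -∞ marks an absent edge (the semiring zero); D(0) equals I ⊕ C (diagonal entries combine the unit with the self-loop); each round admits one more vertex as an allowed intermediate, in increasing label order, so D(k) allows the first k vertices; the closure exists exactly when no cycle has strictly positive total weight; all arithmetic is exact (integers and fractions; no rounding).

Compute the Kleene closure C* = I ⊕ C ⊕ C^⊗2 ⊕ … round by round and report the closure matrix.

D(0):
  [0, -2, -∞]
  [-∞, 0, -14]
  [-12, -∞, 0]
D(1):
  [0, -2, -∞]
  [-∞, 0, -14]
  [-12, -14, 0]
D(2):
  [0, -2, -16]
  [-∞, 0, -14]
  [-12, -14, 0]
D(3):
  [0, -2, -16]
  [-26, 0, -14]
  [-12, -14, 0]
Answer: C* = [[0, -2, -16], [-26, 0, -14], [-12, -14, 0]]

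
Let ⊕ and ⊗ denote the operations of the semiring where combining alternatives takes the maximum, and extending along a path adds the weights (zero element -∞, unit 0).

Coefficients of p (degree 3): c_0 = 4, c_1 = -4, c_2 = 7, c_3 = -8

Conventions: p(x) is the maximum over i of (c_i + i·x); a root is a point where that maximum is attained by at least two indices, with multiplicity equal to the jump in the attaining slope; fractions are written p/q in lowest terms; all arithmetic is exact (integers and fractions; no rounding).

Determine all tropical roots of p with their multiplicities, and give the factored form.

hull edge (i=0, c=4) to (i=2, c=7): slope 3/2, span 2
hull edge (i=2, c=7) to (i=3, c=-8): slope -15, span 1
Factored form: p(x) = -8 ⊗ (x ⊕ (-3/2)) ⊗ (x ⊕ (-3/2)) ⊗ (x ⊕ 15)
Answer: roots = -3/2 (mult 2), 15 (mult 1)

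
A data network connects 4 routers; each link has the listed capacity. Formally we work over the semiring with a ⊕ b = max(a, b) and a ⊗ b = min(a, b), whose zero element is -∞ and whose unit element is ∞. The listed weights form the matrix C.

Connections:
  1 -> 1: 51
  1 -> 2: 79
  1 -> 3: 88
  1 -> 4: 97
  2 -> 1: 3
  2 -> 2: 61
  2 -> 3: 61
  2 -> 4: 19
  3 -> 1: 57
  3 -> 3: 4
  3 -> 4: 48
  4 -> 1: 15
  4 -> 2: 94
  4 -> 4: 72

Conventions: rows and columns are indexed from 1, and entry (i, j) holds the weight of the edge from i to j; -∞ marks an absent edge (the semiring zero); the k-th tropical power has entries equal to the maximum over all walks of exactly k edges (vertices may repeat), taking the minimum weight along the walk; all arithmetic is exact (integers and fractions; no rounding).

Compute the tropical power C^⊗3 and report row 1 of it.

C^⊗2:
  [57, 94, 61, 72]
  [57, 61, 61, 48]
  [51, 57, 57, 57]
  [15, 72, 61, 72]
C^⊗3:
  [57, 72, 61, 72]
  [57, 61, 61, 57]
  [57, 57, 57, 57]
  [57, 72, 61, 72]
Answer: row 1 of C^⊗3 = [57, 72, 61, 72]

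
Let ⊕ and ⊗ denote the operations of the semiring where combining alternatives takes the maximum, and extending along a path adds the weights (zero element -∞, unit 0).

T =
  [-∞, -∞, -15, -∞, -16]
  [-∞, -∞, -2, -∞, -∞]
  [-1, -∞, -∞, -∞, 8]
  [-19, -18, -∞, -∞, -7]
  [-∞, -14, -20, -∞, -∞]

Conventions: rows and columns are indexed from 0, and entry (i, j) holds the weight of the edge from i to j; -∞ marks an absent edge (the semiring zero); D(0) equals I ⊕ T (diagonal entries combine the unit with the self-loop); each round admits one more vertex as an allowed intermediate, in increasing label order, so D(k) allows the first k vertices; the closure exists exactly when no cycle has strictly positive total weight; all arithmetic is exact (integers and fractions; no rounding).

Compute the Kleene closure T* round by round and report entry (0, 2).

D(0):
  [0, -∞, -15, -∞, -16]
  [-∞, 0, -2, -∞, -∞]
  [-1, -∞, 0, -∞, 8]
  [-19, -18, -∞, 0, -7]
  [-∞, -14, -20, -∞, 0]
D(1):
  [0, -∞, -15, -∞, -16]
  [-∞, 0, -2, -∞, -∞]
  [-1, -∞, 0, -∞, 8]
  [-19, -18, -34, 0, -7]
  [-∞, -14, -20, -∞, 0]
D(2):
  [0, -∞, -15, -∞, -16]
  [-∞, 0, -2, -∞, -∞]
  [-1, -∞, 0, -∞, 8]
  [-19, -18, -20, 0, -7]
  [-∞, -14, -16, -∞, 0]
D(3):
  [0, -∞, -15, -∞, -7]
  [-3, 0, -2, -∞, 6]
  [-1, -∞, 0, -∞, 8]
  [-19, -18, -20, 0, -7]
  [-17, -14, -16, -∞, 0]
D(4):
  [0, -∞, -15, -∞, -7]
  [-3, 0, -2, -∞, 6]
  [-1, -∞, 0, -∞, 8]
  [-19, -18, -20, 0, -7]
  [-17, -14, -16, -∞, 0]
D(5):
  [0, -21, -15, -∞, -7]
  [-3, 0, -2, -∞, 6]
  [-1, -6, 0, -∞, 8]
  [-19, -18, -20, 0, -7]
  [-17, -14, -16, -∞, 0]
Answer: T*[0][2] = -15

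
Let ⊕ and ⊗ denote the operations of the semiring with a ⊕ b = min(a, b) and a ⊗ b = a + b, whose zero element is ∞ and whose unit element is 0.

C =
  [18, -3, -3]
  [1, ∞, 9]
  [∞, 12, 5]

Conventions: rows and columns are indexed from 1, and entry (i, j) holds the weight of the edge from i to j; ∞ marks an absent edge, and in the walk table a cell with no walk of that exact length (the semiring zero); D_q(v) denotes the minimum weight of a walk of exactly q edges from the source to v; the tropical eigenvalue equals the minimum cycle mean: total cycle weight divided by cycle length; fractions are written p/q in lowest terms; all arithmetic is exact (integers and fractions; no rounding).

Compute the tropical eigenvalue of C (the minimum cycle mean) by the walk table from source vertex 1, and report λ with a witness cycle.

q=0: [0, ∞, ∞]
q=1: [18, -3, -3]
q=2: [-2, 9, 2]
q=3: [10, -5, -5]
Optimal cycle mean attained by: cycle 1->2->1, total (-3) + 1, length 2.
Answer: λ = -1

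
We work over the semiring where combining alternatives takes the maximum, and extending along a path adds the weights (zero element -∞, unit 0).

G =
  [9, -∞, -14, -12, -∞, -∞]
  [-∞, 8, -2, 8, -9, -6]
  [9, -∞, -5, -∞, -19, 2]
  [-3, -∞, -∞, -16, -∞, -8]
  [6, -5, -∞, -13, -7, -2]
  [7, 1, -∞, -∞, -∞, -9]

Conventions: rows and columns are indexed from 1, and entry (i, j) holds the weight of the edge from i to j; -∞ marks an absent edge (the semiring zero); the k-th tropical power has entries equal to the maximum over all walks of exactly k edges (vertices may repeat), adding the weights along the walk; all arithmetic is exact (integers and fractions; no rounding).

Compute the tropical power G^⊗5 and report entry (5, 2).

G^⊗2:
  [18, -∞, -5, -3, -33, -12]
  [7, 16, 6, 16, -1, 2]
  [18, 3, -5, -3, -24, -3]
  [6, -7, -17, -15, -∞, -17]
  [15, 3, -7, 3, -14, -9]
  [16, 9, -1, 9, -8, -5]
G^⊗3:
  [27, -11, 4, 6, -24, -3]
  [16, 24, 14, 24, 7, 10]
  [27, 11, 4, 11, -6, -3]
  [15, 1, -8, 1, -16, -13]
  [24, 11, 1, 11, -6, -3]
  [25, 17, 7, 17, 0, 3]
G^⊗4:
  [36, -2, 13, 15, -15, 6]
  [25, 32, 22, 32, 15, 18]
  [36, 19, 13, 19, 2, 6]
  [24, 9, 1, 9, -8, -5]
  [33, 19, 10, 19, 2, 5]
  [34, 25, 15, 25, 8, 11]
G^⊗5:
  [45, 7, 22, 24, -6, 15]
  [34, 40, 30, 40, 23, 26]
  [45, 27, 22, 27, 10, 15]
  [33, 17, 10, 17, 0, 3]
  [42, 27, 19, 27, 10, 13]
  [43, 33, 23, 33, 16, 19]
Key observation: the optimum is the walk 5->2->2->2->2->2, with weight (-5) + 8 + 8 + 8 + 8 = 27.
Optimal value attained by: walk 5->2->2->2->2->2.
Answer: (G^⊗5)[5][2] = 27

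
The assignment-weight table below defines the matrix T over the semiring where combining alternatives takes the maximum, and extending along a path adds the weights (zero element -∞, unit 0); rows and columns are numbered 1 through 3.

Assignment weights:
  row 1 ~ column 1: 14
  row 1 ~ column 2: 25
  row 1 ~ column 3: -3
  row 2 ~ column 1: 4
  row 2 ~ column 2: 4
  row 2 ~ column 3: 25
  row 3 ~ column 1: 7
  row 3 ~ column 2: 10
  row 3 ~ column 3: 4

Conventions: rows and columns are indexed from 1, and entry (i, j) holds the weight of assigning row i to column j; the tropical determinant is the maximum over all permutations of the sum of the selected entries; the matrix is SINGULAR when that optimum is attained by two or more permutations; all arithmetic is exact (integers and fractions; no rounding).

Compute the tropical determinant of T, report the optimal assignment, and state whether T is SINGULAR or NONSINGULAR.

σ = (1, 2, 3): 14 + 4 + 4 = 22
σ = (1, 3, 2): 14 + 25 + 10 = 49
σ = (2, 1, 3): 25 + 4 + 4 = 33
σ = (2, 3, 1): 25 + 25 + 7 = 57
σ = (3, 1, 2): (-3) + 4 + 10 = 11
σ = (3, 2, 1): (-3) + 4 + 7 = 8
Optimal value attained by: σ = (2, 3, 1).
Answer: det⊕(T) = 57; verdict: NONSINGULAR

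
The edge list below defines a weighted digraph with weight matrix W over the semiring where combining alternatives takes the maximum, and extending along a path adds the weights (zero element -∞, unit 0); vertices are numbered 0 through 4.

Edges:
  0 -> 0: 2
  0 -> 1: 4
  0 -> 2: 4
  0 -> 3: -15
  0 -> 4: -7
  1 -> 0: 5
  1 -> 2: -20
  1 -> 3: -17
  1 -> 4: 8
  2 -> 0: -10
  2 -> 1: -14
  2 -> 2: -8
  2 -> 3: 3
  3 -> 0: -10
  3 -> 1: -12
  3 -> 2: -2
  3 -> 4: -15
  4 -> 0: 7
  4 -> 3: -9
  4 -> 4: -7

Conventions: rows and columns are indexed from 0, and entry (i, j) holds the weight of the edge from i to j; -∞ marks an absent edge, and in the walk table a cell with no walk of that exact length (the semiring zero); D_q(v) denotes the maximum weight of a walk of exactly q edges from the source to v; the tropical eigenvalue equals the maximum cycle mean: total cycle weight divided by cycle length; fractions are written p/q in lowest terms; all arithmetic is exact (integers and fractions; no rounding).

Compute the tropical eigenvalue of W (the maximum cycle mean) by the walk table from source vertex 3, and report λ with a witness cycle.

q=0: [-∞, -∞, -∞, 0, -∞]
q=1: [-10, -12, -2, -∞, -15]
q=2: [-7, -6, -6, 1, -4]
q=3: [3, -3, -1, -3, 2]
q=4: [9, 7, 7, 2, 5]
q=5: [12, 13, 13, 10, 15]
Optimal cycle mean attained by: cycle 0->1->4->0, total 4 + 8 + 7, length 3.
Answer: λ = 19/3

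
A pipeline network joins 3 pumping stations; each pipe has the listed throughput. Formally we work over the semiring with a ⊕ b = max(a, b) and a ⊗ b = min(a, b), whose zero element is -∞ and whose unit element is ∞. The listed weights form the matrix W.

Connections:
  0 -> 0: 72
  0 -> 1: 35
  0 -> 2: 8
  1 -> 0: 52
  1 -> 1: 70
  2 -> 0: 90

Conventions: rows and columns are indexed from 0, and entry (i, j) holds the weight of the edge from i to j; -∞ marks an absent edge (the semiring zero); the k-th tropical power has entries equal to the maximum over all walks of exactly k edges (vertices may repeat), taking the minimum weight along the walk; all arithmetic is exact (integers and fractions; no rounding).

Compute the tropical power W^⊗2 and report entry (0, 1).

W^⊗2:
  [72, 35, 8]
  [52, 70, 8]
  [72, 35, 8]
Key observation: the optimum is the walk 0->0->1, with weight 72 min 35 = 35.
Optimal value attained by: walk 0->0->1.
Answer: (W^⊗2)[0][1] = 35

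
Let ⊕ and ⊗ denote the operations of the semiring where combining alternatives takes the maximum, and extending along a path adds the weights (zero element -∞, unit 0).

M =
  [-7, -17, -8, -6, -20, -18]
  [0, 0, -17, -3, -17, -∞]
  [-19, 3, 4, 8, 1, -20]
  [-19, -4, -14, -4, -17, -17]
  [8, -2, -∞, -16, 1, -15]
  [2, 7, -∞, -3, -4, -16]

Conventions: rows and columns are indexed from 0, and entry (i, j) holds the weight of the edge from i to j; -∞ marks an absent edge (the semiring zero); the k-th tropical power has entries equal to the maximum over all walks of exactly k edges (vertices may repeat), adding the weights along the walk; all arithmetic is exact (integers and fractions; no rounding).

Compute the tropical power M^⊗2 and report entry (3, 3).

M^⊗2:
  [-12, -5, -4, 0, -7, -23]
  [0, 0, -8, -3, -16, -18]
  [9, 7, 8, 12, 5, -9]
  [-4, -4, -10, -6, -13, -21]
  [9, -1, 0, 2, 2, -10]
  [7, 7, -6, 4, -3, -16]
Key observation: the optimum is the walk 3->2->3, with weight (-14) + 8 = -6.
Optimal value attained by: walk 3->2->3.
Answer: (M^⊗2)[3][3] = -6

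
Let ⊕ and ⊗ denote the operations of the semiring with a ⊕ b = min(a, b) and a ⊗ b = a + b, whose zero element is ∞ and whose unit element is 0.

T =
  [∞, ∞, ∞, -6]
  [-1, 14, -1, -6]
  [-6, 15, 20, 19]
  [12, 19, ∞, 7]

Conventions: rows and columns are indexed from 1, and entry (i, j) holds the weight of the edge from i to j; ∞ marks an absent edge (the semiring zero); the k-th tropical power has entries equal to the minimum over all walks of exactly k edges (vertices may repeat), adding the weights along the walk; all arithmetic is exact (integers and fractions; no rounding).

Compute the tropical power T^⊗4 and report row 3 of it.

T^⊗2:
  [6, 13, ∞, 1]
  [-7, 13, 13, -7]
  [14, 29, 14, -12]
  [18, 26, 18, 6]
T^⊗3:
  [12, 20, 12, 0]
  [5, 12, 12, -13]
  [0, 7, 28, -5]
  [12, 25, 25, 12]
T^⊗4:
  [6, 19, 19, 6]
  [-1, 6, 11, -6]
  [6, 14, 6, -6]
  [19, 31, 24, 6]
Answer: row 3 of T^⊗4 = [6, 14, 6, -6]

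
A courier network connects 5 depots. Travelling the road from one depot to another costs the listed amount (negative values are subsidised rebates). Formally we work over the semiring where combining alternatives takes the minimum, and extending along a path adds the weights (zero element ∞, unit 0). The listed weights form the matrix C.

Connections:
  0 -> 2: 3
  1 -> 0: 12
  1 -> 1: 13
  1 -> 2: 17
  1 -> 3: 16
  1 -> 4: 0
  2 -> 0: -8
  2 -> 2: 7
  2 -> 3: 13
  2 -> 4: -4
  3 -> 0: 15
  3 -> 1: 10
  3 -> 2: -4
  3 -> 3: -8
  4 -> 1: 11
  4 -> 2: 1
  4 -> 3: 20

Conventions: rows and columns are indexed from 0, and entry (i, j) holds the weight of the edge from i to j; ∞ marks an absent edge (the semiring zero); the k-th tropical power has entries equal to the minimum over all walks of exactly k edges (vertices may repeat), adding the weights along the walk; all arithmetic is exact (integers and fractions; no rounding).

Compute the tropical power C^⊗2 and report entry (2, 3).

C^⊗2:
  [-5, ∞, 10, 16, -1]
  [9, 11, 1, 8, 13]
  [-1, 7, -5, 5, 3]
  [-12, 2, -12, -16, -8]
  [-7, 24, 8, 12, -3]
Key observation: the optimum is the walk 2->3->3, with weight 13 + (-8) = 5.
Optimal value attained by: walk 2->3->3.
Answer: (C^⊗2)[2][3] = 5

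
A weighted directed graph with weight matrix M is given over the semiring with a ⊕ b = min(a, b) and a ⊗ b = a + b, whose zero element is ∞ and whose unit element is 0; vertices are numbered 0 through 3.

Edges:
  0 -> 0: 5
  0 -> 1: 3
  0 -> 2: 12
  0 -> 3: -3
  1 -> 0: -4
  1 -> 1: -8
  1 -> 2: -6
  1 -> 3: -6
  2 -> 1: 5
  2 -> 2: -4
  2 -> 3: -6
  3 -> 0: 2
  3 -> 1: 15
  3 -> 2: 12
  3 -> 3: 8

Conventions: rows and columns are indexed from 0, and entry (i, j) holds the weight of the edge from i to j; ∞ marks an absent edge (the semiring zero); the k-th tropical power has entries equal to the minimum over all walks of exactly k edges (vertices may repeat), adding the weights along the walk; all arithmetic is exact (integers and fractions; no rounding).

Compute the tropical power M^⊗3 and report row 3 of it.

M^⊗2:
  [-1, -5, -3, -3]
  [-12, -16, -14, -14]
  [-4, -3, -8, -10]
  [7, 5, 8, -1]
M^⊗3:
  [-9, -13, -11, -11]
  [-20, -24, -22, -22]
  [-8, -11, -12, -14]
  [1, -3, -1, -1]
Answer: row 3 of M^⊗3 = [1, -3, -1, -1]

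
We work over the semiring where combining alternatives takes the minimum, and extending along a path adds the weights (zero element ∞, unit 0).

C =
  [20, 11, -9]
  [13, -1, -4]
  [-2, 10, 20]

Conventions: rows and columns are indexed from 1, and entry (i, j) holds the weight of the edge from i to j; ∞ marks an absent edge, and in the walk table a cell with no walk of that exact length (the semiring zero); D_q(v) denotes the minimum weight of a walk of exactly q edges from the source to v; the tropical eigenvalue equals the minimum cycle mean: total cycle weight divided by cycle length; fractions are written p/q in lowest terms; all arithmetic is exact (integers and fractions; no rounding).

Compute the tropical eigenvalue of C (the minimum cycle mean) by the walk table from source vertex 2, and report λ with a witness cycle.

q=0: [∞, 0, ∞]
q=1: [13, -1, -4]
q=2: [-6, -2, -5]
q=3: [-7, -3, -15]
Optimal cycle mean attained by: cycle 1->3->1, total (-9) + (-2), length 2.
Answer: λ = -11/2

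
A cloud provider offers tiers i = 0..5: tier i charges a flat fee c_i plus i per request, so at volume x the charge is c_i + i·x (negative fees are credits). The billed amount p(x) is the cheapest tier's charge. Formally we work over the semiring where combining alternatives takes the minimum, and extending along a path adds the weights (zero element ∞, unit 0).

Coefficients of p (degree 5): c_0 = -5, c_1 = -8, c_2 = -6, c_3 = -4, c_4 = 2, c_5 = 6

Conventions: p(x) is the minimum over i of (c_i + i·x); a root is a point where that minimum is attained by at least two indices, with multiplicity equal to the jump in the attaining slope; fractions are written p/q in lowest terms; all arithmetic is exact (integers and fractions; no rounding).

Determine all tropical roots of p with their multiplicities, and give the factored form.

hull edge (i=0, c=-5) to (i=1, c=-8): slope -3, span 1
hull edge (i=1, c=-8) to (i=3, c=-4): slope 2, span 2
hull edge (i=3, c=-4) to (i=5, c=6): slope 5, span 2
Factored form: p(x) = 6 ⊗ (x ⊕ (-5)) ⊗ (x ⊕ (-5)) ⊗ (x ⊕ (-2)) ⊗ (x ⊕ (-2)) ⊗ (x ⊕ 3)
Answer: roots = -5 (mult 2), -2 (mult 2), 3 (mult 1)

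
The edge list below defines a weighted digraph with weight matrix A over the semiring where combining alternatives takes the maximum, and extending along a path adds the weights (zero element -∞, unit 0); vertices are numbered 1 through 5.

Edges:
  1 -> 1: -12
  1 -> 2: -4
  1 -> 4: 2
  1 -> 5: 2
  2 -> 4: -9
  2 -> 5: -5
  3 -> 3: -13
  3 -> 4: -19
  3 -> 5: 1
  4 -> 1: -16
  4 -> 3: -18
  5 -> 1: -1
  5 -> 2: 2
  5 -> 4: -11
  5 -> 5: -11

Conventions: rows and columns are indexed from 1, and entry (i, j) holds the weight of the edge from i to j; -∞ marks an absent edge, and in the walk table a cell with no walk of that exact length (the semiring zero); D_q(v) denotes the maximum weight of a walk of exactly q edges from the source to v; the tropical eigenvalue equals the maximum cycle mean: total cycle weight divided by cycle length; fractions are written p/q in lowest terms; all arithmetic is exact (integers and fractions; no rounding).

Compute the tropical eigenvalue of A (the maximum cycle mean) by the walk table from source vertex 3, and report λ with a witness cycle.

q=0: [-∞, -∞, 0, -∞, -∞]
q=1: [-∞, -∞, -13, -19, 1]
q=2: [0, 3, -26, -10, -10]
q=3: [-11, -4, -28, 2, 2]
q=4: [1, 4, -16, -9, -9]
q=5: [-10, -3, -27, 3, 3]
Optimal cycle mean attained by: cycle 1->5->1, total 2 + (-1), length 2.
Answer: λ = 1/2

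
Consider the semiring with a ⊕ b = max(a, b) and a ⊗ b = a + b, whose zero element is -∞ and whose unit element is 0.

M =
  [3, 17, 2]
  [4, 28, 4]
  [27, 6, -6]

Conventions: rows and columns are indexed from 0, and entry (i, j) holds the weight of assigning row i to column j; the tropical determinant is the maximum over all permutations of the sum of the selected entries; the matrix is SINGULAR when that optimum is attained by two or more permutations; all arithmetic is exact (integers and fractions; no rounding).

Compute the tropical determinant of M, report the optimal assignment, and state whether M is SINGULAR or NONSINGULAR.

σ = (0, 1, 2): 3 + 28 + (-6) = 25
σ = (0, 2, 1): 3 + 4 + 6 = 13
σ = (1, 0, 2): 17 + 4 + (-6) = 15
σ = (1, 2, 0): 17 + 4 + 27 = 48
σ = (2, 0, 1): 2 + 4 + 6 = 12
σ = (2, 1, 0): 2 + 28 + 27 = 57
Optimal value attained by: σ = (2, 1, 0).
Answer: det⊕(M) = 57; verdict: NONSINGULAR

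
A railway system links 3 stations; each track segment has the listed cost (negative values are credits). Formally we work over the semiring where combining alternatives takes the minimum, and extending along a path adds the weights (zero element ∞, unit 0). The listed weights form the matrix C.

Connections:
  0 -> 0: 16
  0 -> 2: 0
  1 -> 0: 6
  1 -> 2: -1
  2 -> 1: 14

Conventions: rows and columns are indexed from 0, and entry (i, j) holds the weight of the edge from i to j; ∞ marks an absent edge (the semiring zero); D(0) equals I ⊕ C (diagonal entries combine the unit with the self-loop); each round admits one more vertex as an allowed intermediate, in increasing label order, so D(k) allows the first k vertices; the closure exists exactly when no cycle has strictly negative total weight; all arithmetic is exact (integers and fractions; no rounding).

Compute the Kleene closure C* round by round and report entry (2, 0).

D(0):
  [0, ∞, 0]
  [6, 0, -1]
  [∞, 14, 0]
D(1):
  [0, ∞, 0]
  [6, 0, -1]
  [∞, 14, 0]
D(2):
  [0, ∞, 0]
  [6, 0, -1]
  [20, 14, 0]
D(3):
  [0, 14, 0]
  [6, 0, -1]
  [20, 14, 0]
Answer: C*[2][0] = 20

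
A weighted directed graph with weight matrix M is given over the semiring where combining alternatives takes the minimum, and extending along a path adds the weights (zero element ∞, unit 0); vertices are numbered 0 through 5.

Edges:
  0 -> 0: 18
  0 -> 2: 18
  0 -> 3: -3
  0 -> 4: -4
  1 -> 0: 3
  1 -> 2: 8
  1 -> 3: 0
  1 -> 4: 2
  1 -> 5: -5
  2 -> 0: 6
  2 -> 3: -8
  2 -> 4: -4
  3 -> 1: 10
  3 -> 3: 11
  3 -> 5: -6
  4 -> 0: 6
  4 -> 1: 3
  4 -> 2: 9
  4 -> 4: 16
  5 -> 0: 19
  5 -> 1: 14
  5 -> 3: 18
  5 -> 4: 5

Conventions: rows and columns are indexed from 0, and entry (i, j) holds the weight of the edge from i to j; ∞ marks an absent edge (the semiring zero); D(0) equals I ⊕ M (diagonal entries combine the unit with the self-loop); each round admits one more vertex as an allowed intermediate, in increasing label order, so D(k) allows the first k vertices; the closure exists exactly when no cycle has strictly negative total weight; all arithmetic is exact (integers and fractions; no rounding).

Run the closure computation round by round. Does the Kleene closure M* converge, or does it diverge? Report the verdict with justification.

D(0):
  [0, ∞, 18, -3, -4, ∞]
  [3, 0, 8, 0, 2, -5]
  [6, ∞, 0, -8, -4, ∞]
  [∞, 10, ∞, 0, ∞, -6]
  [6, 3, 9, ∞, 0, ∞]
  [19, 14, ∞, 18, 5, 0]
D(1):
  [0, ∞, 18, -3, -4, ∞]
  [3, 0, 8, 0, -1, -5]
  [6, ∞, 0, -8, -4, ∞]
  [∞, 10, ∞, 0, ∞, -6]
  [6, 3, 9, 3, 0, ∞]
  [19, 14, 37, 16, 5, 0]
D(2):
  [0, ∞, 18, -3, -4, ∞]
  [3, 0, 8, 0, -1, -5]
  [6, ∞, 0, -8, -4, ∞]
  [13, 10, 18, 0, 9, -6]
  [6, 3, 9, 3, 0, -2]
  [17, 14, 22, 14, 5, 0]
D(3):
  [0, ∞, 18, -3, -4, ∞]
  [3, 0, 8, 0, -1, -5]
  [6, ∞, 0, -8, -4, ∞]
  [13, 10, 18, 0, 9, -6]
  [6, 3, 9, 1, 0, -2]
  [17, 14, 22, 14, 5, 0]
D(4):
  [0, 7, 15, -3, -4, -9]
  [3, 0, 8, 0, -1, -6]
  [5, 2, 0, -8, -4, -14]
  [13, 10, 18, 0, 9, -6]
  [6, 3, 9, 1, 0, -5]
  [17, 14, 22, 14, 5, 0]
D(5):
  [0, -1, 5, -3, -4, -9]
  [3, 0, 8, 0, -1, -6]
  [2, -1, 0, -8, -4, -14]
  [13, 10, 18, 0, 9, -6]
  [6, 3, 9, 1, 0, -5]
  [11, 8, 14, 6, 5, 0]
D(6):
  [0, -1, 5, -3, -4, -9]
  [3, 0, 8, 0, -1, -6]
  [-3, -6, 0, -8, -9, -14]
  [5, 2, 8, 0, -1, -6]
  [6, 3, 9, 1, 0, -5]
  [11, 8, 14, 6, 5, 0]
Key observation: every diagonal entry stays at the unit through all rounds, so no improving cycle exists.
Answer: CONVERGES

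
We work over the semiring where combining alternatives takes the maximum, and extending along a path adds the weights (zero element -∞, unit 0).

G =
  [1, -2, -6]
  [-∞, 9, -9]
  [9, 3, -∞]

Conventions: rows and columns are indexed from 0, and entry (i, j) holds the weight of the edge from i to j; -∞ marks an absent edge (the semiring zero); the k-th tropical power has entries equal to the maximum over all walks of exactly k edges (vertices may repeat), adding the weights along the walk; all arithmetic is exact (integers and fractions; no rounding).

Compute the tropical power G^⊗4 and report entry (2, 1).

G^⊗2:
  [3, 7, -5]
  [0, 18, 0]
  [10, 12, 3]
G^⊗3:
  [4, 16, -2]
  [9, 27, 9]
  [12, 21, 4]
G^⊗4:
  [7, 25, 7]
  [18, 36, 18]
  [13, 30, 12]
Key observation: the optimum is the walk 2->1->1->1->1, with weight 3 + 9 + 9 + 9 = 30.
Optimal value attained by: walk 2->1->1->1->1.
Answer: (G^⊗4)[2][1] = 30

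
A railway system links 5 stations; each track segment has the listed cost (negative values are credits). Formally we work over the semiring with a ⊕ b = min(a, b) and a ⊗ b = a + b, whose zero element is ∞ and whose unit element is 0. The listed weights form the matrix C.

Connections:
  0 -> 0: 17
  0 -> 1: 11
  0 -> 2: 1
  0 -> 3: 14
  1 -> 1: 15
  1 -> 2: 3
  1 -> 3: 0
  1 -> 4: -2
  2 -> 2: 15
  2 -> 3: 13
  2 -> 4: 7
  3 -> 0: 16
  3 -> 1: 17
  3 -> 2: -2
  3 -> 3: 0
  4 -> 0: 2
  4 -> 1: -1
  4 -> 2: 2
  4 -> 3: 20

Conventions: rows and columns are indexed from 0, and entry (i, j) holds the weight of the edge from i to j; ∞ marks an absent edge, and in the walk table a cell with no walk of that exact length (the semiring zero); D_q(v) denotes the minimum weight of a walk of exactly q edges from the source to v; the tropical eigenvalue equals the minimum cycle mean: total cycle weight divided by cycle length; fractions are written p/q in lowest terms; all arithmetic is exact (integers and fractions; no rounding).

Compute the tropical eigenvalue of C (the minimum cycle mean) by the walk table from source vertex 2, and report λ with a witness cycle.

q=0: [∞, ∞, 0, ∞, ∞]
q=1: [∞, ∞, 15, 13, 7]
q=2: [9, 6, 9, 13, 22]
q=3: [24, 20, 9, 6, 4]
q=4: [6, 3, 4, 6, 16]
q=5: [18, 15, 4, 3, 1]
Optimal cycle mean attained by: cycle 1->4->1, total (-2) + (-1), length 2.
Answer: λ = -3/2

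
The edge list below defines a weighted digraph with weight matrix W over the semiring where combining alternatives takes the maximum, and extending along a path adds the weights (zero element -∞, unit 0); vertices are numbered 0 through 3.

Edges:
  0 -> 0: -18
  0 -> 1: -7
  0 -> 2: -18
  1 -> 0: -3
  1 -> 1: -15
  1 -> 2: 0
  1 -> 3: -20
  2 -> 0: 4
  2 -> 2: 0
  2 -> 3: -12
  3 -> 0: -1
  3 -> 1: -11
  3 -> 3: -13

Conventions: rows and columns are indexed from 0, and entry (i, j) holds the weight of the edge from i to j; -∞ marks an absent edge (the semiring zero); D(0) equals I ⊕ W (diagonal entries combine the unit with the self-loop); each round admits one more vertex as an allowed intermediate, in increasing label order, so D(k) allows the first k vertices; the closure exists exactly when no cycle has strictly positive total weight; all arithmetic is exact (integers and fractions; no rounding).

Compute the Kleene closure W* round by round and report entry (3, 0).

D(0):
  [0, -7, -18, -∞]
  [-3, 0, 0, -20]
  [4, -∞, 0, -12]
  [-1, -11, -∞, 0]
D(1):
  [0, -7, -18, -∞]
  [-3, 0, 0, -20]
  [4, -3, 0, -12]
  [-1, -8, -19, 0]
D(2):
  [0, -7, -7, -27]
  [-3, 0, 0, -20]
  [4, -3, 0, -12]
  [-1, -8, -8, 0]
D(3):
  [0, -7, -7, -19]
  [4, 0, 0, -12]
  [4, -3, 0, -12]
  [-1, -8, -8, 0]
D(4):
  [0, -7, -7, -19]
  [4, 0, 0, -12]
  [4, -3, 0, -12]
  [-1, -8, -8, 0]
Answer: W*[3][0] = -1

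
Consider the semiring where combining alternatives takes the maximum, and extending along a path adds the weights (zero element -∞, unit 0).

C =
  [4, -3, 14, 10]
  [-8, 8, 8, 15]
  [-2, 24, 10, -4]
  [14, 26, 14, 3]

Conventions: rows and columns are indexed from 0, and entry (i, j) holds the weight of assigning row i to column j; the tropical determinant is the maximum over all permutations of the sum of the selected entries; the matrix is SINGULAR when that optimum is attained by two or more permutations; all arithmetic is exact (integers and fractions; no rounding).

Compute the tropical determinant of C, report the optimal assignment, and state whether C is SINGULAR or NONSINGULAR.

σ = (0, 1, 2, 3): 4 + 8 + 10 + 3 = 25
σ = (0, 1, 3, 2): 4 + 8 + (-4) + 14 = 22
σ = (0, 2, 1, 3): 4 + 8 + 24 + 3 = 39
σ = (0, 2, 3, 1): 4 + 8 + (-4) + 26 = 34
σ = (0, 3, 1, 2): 4 + 15 + 24 + 14 = 57
σ = (0, 3, 2, 1): 4 + 15 + 10 + 26 = 55
σ = (1, 0, 2, 3): (-3) + (-8) + 10 + 3 = 2
σ = (1, 0, 3, 2): (-3) + (-8) + (-4) + 14 = -1
σ = (1, 2, 0, 3): (-3) + 8 + (-2) + 3 = 6
σ = (1, 2, 3, 0): (-3) + 8 + (-4) + 14 = 15
σ = (1, 3, 0, 2): (-3) + 15 + (-2) + 14 = 24
σ = (1, 3, 2, 0): (-3) + 15 + 10 + 14 = 36
σ = (2, 0, 1, 3): 14 + (-8) + 24 + 3 = 33
σ = (2, 0, 3, 1): 14 + (-8) + (-4) + 26 = 28
σ = (2, 1, 0, 3): 14 + 8 + (-2) + 3 = 23
σ = (2, 1, 3, 0): 14 + 8 + (-4) + 14 = 32
σ = (2, 3, 0, 1): 14 + 15 + (-2) + 26 = 53
σ = (2, 3, 1, 0): 14 + 15 + 24 + 14 = 67
σ = (3, 0, 1, 2): 10 + (-8) + 24 + 14 = 40
σ = (3, 0, 2, 1): 10 + (-8) + 10 + 26 = 38
σ = (3, 1, 0, 2): 10 + 8 + (-2) + 14 = 30
σ = (3, 1, 2, 0): 10 + 8 + 10 + 14 = 42
σ = (3, 2, 0, 1): 10 + 8 + (-2) + 26 = 42
σ = (3, 2, 1, 0): 10 + 8 + 24 + 14 = 56
Optimal value attained by: σ = (2, 3, 1, 0).
Answer: det⊕(C) = 67; verdict: NONSINGULAR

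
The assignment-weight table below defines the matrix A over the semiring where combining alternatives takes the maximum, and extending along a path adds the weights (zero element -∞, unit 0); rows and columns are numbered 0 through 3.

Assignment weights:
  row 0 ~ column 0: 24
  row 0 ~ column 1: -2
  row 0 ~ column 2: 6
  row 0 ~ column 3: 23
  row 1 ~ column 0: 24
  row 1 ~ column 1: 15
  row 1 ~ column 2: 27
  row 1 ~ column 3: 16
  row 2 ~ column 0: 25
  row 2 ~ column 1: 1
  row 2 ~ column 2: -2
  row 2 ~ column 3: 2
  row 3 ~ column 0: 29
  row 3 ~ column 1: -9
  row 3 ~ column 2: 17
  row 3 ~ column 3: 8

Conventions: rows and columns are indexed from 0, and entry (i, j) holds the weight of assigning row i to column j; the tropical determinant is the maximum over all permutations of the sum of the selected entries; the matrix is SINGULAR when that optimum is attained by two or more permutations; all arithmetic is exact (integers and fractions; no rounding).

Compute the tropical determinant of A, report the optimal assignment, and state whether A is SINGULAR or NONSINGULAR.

σ = (0, 1, 2, 3): 24 + 15 + (-2) + 8 = 45
σ = (0, 1, 3, 2): 24 + 15 + 2 + 17 = 58
σ = (0, 2, 1, 3): 24 + 27 + 1 + 8 = 60
σ = (0, 2, 3, 1): 24 + 27 + 2 + (-9) = 44
σ = (0, 3, 1, 2): 24 + 16 + 1 + 17 = 58
σ = (0, 3, 2, 1): 24 + 16 + (-2) + (-9) = 29
σ = (1, 0, 2, 3): (-2) + 24 + (-2) + 8 = 28
σ = (1, 0, 3, 2): (-2) + 24 + 2 + 17 = 41
σ = (1, 2, 0, 3): (-2) + 27 + 25 + 8 = 58
σ = (1, 2, 3, 0): (-2) + 27 + 2 + 29 = 56
σ = (1, 3, 0, 2): (-2) + 16 + 25 + 17 = 56
σ = (1, 3, 2, 0): (-2) + 16 + (-2) + 29 = 41
σ = (2, 0, 1, 3): 6 + 24 + 1 + 8 = 39
σ = (2, 0, 3, 1): 6 + 24 + 2 + (-9) = 23
σ = (2, 1, 0, 3): 6 + 15 + 25 + 8 = 54
σ = (2, 1, 3, 0): 6 + 15 + 2 + 29 = 52
σ = (2, 3, 0, 1): 6 + 16 + 25 + (-9) = 38
σ = (2, 3, 1, 0): 6 + 16 + 1 + 29 = 52
σ = (3, 0, 1, 2): 23 + 24 + 1 + 17 = 65
σ = (3, 0, 2, 1): 23 + 24 + (-2) + (-9) = 36
σ = (3, 1, 0, 2): 23 + 15 + 25 + 17 = 80
σ = (3, 1, 2, 0): 23 + 15 + (-2) + 29 = 65
σ = (3, 2, 0, 1): 23 + 27 + 25 + (-9) = 66
σ = (3, 2, 1, 0): 23 + 27 + 1 + 29 = 80
Optimal value attained by: σ = (3, 1, 0, 2).
Answer: det⊕(A) = 80; verdict: SINGULAR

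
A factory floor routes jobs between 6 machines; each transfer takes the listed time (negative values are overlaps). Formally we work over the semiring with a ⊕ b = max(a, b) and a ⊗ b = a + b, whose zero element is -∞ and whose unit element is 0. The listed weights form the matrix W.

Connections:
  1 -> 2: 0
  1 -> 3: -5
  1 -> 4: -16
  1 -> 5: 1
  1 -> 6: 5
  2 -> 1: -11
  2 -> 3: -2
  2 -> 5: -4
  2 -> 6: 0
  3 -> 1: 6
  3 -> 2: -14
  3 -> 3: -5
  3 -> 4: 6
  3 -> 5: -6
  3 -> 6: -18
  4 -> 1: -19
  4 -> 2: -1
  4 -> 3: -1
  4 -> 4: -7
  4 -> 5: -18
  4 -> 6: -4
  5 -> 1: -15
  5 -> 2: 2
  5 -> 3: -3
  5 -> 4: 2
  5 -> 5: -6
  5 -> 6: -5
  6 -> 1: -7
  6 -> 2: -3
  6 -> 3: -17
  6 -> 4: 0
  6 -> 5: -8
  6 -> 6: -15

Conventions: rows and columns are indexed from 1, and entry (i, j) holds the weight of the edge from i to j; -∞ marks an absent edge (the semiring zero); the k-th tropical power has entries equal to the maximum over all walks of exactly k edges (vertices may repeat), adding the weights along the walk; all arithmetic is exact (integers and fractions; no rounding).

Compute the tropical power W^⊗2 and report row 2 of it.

W^⊗2:
  [1, 3, -2, 5, -3, 0]
  [4, -2, -7, 4, -8, -6]
  [1, 6, 5, 1, 7, 11]
  [5, -7, -3, 5, -5, -1]
  [3, 1, 1, 3, -2, 2]
  [-11, -1, -1, -6, -6, -2]
Answer: row 2 of W^⊗2 = [4, -2, -7, 4, -8, -6]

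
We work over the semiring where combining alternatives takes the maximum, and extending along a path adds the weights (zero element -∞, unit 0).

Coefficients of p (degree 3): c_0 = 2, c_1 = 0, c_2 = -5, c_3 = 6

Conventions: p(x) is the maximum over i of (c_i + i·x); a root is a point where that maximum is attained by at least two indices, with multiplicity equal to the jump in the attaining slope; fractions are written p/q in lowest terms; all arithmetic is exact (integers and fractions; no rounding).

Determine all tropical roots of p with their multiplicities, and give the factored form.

hull edge (i=0, c=2) to (i=3, c=6): slope 4/3, span 3
Factored form: p(x) = 6 ⊗ (x ⊕ (-4/3)) ⊗ (x ⊕ (-4/3)) ⊗ (x ⊕ (-4/3))
Answer: roots = -4/3 (mult 3)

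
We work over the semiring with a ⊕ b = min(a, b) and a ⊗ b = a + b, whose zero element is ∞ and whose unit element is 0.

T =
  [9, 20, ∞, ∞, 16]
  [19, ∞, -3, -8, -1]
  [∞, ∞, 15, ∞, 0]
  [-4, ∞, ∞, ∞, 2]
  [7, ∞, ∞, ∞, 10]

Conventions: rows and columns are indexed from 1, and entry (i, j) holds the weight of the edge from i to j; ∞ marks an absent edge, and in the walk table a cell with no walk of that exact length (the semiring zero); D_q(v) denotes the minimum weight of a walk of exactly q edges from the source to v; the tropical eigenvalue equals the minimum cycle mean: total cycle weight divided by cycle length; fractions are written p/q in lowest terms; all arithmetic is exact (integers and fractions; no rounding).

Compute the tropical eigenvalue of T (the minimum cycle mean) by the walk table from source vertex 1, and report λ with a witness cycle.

q=0: [0, ∞, ∞, ∞, ∞]
q=1: [9, 20, ∞, ∞, 16]
q=2: [18, 29, 17, 12, 19]
q=3: [8, 38, 26, 21, 14]
q=4: [17, 28, 35, 30, 23]
q=5: [26, 37, 25, 20, 27]
Optimal cycle mean attained by: cycle 1->2->4->1, total 20 + (-8) + (-4), length 3.
Answer: λ = 8/3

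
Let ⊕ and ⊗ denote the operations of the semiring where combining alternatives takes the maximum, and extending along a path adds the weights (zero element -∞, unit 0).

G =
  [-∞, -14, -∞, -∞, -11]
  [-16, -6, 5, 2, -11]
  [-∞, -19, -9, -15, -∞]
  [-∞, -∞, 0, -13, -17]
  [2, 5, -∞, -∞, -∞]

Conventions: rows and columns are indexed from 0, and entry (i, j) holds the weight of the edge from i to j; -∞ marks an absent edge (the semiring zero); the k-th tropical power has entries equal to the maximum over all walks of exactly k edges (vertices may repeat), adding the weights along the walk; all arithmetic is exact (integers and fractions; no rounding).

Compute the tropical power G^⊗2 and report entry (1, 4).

G^⊗2:
  [-9, -6, -9, -12, -25]
  [-9, -6, 2, -4, -15]
  [-35, -25, -14, -17, -30]
  [-15, -12, -9, -15, -30]
  [-11, -1, 10, 7, -6]
Key observation: the optimum is the walk 1->3->4, with weight 2 + (-17) = -15.
Optimal value attained by: walk 1->3->4.
Answer: (G^⊗2)[1][4] = -15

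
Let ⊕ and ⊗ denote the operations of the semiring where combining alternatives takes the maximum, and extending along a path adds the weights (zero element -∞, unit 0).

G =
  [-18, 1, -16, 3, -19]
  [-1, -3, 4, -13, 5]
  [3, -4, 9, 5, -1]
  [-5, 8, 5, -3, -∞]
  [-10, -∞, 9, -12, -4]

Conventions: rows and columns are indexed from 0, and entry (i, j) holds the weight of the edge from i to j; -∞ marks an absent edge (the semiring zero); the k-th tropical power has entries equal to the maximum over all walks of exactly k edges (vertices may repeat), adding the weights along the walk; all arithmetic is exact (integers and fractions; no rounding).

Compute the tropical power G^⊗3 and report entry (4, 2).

G^⊗2:
  [0, 11, 8, 0, 6]
  [7, 0, 14, 9, 3]
  [12, 13, 18, 14, 8]
  [8, 5, 14, 10, 13]
  [12, 5, 18, 14, 8]
G^⊗3:
  [11, 8, 17, 13, 16]
  [17, 17, 23, 19, 13]
  [21, 22, 27, 23, 18]
  [17, 18, 23, 19, 13]
  [21, 22, 27, 23, 17]
Key observation: the optimum is the walk 4->2->2->2, with weight 9 + 9 + 9 = 27.
Optimal value attained by: walk 4->2->2->2.
Answer: (G^⊗3)[4][2] = 27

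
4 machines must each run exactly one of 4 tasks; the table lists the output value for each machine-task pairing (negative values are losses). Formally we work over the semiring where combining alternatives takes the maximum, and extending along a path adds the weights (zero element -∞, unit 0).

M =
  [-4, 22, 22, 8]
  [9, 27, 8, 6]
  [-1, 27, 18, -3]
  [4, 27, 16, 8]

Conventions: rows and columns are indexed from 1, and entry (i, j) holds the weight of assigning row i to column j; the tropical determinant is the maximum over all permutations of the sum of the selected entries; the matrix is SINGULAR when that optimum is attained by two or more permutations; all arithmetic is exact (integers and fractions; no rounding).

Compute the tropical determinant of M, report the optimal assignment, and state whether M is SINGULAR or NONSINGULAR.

σ = (1, 2, 3, 4): (-4) + 27 + 18 + 8 = 49
σ = (1, 2, 4, 3): (-4) + 27 + (-3) + 16 = 36
σ = (1, 3, 2, 4): (-4) + 8 + 27 + 8 = 39
σ = (1, 3, 4, 2): (-4) + 8 + (-3) + 27 = 28
σ = (1, 4, 2, 3): (-4) + 6 + 27 + 16 = 45
σ = (1, 4, 3, 2): (-4) + 6 + 18 + 27 = 47
σ = (2, 1, 3, 4): 22 + 9 + 18 + 8 = 57
σ = (2, 1, 4, 3): 22 + 9 + (-3) + 16 = 44
σ = (2, 3, 1, 4): 22 + 8 + (-1) + 8 = 37
σ = (2, 3, 4, 1): 22 + 8 + (-3) + 4 = 31
σ = (2, 4, 1, 3): 22 + 6 + (-1) + 16 = 43
σ = (2, 4, 3, 1): 22 + 6 + 18 + 4 = 50
σ = (3, 1, 2, 4): 22 + 9 + 27 + 8 = 66
σ = (3, 1, 4, 2): 22 + 9 + (-3) + 27 = 55
σ = (3, 2, 1, 4): 22 + 27 + (-1) + 8 = 56
σ = (3, 2, 4, 1): 22 + 27 + (-3) + 4 = 50
σ = (3, 4, 1, 2): 22 + 6 + (-1) + 27 = 54
σ = (3, 4, 2, 1): 22 + 6 + 27 + 4 = 59
σ = (4, 1, 2, 3): 8 + 9 + 27 + 16 = 60
σ = (4, 1, 3, 2): 8 + 9 + 18 + 27 = 62
σ = (4, 2, 1, 3): 8 + 27 + (-1) + 16 = 50
σ = (4, 2, 3, 1): 8 + 27 + 18 + 4 = 57
σ = (4, 3, 1, 2): 8 + 8 + (-1) + 27 = 42
σ = (4, 3, 2, 1): 8 + 8 + 27 + 4 = 47
Optimal value attained by: σ = (3, 1, 2, 4).
Answer: det⊕(M) = 66; verdict: NONSINGULAR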